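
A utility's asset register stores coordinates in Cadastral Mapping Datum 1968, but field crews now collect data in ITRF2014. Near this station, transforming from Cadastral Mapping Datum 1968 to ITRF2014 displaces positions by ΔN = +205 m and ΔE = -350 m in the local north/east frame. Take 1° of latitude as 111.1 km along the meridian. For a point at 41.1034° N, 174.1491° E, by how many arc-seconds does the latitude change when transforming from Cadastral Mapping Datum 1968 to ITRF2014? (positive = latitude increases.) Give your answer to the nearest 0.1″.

1° of latitude = 111.1 km, so Δφ = 205.0 / 111100 = 0.0018452° = 6.643″.

Δφ = 6.6″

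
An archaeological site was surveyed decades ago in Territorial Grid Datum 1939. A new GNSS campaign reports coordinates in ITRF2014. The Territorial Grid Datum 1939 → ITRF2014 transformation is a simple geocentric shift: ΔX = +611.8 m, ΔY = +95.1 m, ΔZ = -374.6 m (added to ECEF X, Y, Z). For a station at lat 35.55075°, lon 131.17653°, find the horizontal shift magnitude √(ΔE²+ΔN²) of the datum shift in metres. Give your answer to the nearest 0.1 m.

535.0 m

At φ = 35.55075°, λ = 131.17653°: sin φ = 0.581424, cos φ = 0.813601, sin λ = 0.752685, cos λ = -0.658381.
ΔE = −sin λ·ΔX + cos λ·ΔY = −(0.752685)·(611.8) + (-0.658381)·(95.1) = -523.10 m.
ΔN = −sin φ cos λ·ΔX − sin φ sin λ·ΔY + cos φ·ΔZ = −(0.581424)(-0.658381)(611.8) − (0.581424)(0.752685)(95.1) + (0.813601)(-374.6) = -112.20 m.
Horizontal magnitude = √(ΔE² + ΔN²) = √((-523.10)² + (-112.20)²) = 535.00 m.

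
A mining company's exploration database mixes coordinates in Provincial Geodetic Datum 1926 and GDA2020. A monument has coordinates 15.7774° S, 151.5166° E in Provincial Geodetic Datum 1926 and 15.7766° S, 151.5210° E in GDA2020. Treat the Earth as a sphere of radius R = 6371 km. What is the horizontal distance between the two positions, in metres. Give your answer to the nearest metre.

Δφ = -15.7766° − -15.7774° = +0.0008°; Δλ = 151.5210° − 151.5166° = +0.0044°.
1° along a meridian = πR/180 = 111195 m.
ΔN = Δφ × 111195 = 89.0 m; ΔE = Δλ × 111195 × cos(-15.7774°) = +0.0044 × 111195 × 0.962325 = 470.8 m.
Distance = √(ΔE² + ΔN²) = √(470.8² + 89.0²) = 479.2 m.

479 m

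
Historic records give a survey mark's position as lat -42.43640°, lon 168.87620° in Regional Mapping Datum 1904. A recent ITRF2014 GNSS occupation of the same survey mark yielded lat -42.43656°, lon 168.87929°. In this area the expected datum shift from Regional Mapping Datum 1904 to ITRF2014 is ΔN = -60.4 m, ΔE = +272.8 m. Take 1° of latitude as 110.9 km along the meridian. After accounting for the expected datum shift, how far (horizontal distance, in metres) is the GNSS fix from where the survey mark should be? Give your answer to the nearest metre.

Observed coordinate differences: Δφ = -0.00016°, Δλ = +0.00309°.
Converting to metres (1° lat = 110900 m, cos φ = 0.738027): observed ΔN = -17.7 m, observed ΔE = 252.9 m.
Subtracting the expected shift leaves a residual of -17.7 − (-60.4) = 42.7 m north and 252.9 − (272.8) = -19.9 m east.
Residual distance = √(42.7² + (-19.9)²) = 47.1 m.

47 m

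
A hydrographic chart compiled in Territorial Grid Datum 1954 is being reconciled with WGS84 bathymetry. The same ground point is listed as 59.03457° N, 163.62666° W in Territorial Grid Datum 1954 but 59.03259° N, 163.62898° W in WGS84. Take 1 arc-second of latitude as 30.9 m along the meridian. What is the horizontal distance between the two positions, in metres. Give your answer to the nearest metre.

257 m

Δφ = 59.03259° − 59.03457° = -0.00198°; Δλ = -163.62898° − -163.62666° = -0.00232°.
1° of latitude = 3600 × 30.90 = 111240 m.
ΔN = Δφ × 111240 = -220.3 m; ΔE = Δλ × 111240 × cos(59.03457°) = -0.00232 × 111240 × 0.514521 = -132.8 m.
Distance = √(ΔE² + ΔN²) = √((-132.8)² + (-220.3)²) = 257.2 m.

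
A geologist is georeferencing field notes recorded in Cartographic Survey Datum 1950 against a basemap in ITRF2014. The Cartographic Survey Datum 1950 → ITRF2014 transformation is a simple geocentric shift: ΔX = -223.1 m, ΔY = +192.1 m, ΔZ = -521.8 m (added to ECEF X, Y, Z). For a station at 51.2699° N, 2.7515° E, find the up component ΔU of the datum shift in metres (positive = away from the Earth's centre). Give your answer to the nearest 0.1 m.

The local up (radial) axis is (cos φ cos λ, cos φ sin λ, sin φ), giving ΔU = -139.422 + 5.770 − 407.057 = -540.71 m.

ΔU = -540.7 m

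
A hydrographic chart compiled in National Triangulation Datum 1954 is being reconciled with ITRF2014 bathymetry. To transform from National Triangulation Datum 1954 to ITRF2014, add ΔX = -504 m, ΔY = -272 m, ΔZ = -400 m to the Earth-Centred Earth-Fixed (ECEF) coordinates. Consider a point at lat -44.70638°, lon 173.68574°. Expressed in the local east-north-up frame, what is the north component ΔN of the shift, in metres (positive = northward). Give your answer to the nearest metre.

At φ = -44.70638°, λ = 173.68574°: sin φ = -0.703474, cos φ = 0.710721, sin λ = 0.109982, cos λ = -0.993934.
ΔN = −sin φ cos λ·ΔX − sin φ sin λ·ΔY + cos φ·ΔZ = −(-0.703474)(-0.993934)(-504) − (-0.703474)(0.109982)(-272) + (0.710721)(-400) = 47.07 m.

ΔN = 47 m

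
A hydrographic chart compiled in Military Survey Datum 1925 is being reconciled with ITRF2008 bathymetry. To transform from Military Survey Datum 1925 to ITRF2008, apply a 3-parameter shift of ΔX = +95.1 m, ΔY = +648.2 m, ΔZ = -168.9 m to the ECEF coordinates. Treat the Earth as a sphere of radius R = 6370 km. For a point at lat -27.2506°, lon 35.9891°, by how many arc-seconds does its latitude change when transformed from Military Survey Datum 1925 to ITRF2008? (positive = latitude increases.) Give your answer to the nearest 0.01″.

sin φ = -0.457883, cos φ = 0.889012, sin λ = 0.587631, cos λ = 0.809129.
North component: ΔN = −sin φ cos λ·ΔX − sin φ sin λ·ΔY + cos φ·ΔZ = −(-0.457883)(0.809129)(95.1) − (-0.457883)(0.587631)(648.2) + (0.889012)(-168.9) = 59.49 m.
1° of latitude spans πR/180 = 111177 m, so Δφ = 59.49 / 111177 × 3600 = 1.926″.

Δφ = 1.93″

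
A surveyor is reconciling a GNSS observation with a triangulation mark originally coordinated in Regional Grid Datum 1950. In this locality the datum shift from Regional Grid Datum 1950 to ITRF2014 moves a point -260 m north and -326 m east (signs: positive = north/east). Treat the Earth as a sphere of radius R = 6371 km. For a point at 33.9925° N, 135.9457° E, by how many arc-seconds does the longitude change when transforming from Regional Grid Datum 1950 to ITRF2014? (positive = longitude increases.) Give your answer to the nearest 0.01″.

At latitude 33.9925°, cos φ = 0.829111.
One radian of longitude at latitude φ spans R cos φ, so Δλ = ΔE / (R cos φ) = -326.0 / (6371000 × 0.829111) = -6.1716e-05 rad = -12.730″.

Δλ = -12.73″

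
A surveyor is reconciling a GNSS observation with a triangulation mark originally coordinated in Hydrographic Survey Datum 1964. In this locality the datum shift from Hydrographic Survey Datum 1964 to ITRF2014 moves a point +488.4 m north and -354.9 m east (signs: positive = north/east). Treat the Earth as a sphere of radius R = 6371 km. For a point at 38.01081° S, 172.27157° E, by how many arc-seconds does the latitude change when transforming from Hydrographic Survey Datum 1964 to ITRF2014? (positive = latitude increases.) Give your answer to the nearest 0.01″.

Δφ = 15.81″

On a sphere of radius R, 1 rad of latitude = R, so Δφ = ΔN / R = 488.4 / 6371000 = 7.6660e-05 rad = 15.812″.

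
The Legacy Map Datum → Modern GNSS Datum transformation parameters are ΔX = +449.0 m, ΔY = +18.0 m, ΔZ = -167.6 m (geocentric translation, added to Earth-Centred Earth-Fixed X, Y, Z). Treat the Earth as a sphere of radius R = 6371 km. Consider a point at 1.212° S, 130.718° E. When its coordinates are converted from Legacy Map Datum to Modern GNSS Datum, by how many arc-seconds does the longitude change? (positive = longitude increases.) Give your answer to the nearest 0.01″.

sin φ = -0.021152, cos φ = 0.999776, sin λ = 0.757929, cos λ = -0.652337.
East component: ΔE = −sin λ·ΔX + cos λ·ΔY = −(0.757929)(449.0) + (-0.652337)(18.0) = -352.05 m.
1° of latitude spans πR/180 = 111195 m; at latitude φ, 1° of longitude spans that × cos φ = 111170.0 m, so Δλ = -352.05 / 111170.0 × 3600 = -11.400″.

Δλ = -11.40″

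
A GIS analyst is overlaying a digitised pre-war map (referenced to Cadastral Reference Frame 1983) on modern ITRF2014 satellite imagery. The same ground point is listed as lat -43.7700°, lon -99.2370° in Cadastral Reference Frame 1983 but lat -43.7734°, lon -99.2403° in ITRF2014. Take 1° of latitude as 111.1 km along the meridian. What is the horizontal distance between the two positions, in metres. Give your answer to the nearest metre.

Δφ = -43.7734° − -43.7700° = -0.0034°; Δλ = -99.2403° − -99.2370° = -0.0033°.
ΔN = Δφ × 111100 = -377.7 m; ΔE = Δλ × 111100 × cos(-43.7700°) = -0.0033 × 111100 × 0.722123 = -264.8 m.
Distance = √(ΔE² + ΔN²) = √((-264.8)² + (-377.7)²) = 461.3 m.

461 m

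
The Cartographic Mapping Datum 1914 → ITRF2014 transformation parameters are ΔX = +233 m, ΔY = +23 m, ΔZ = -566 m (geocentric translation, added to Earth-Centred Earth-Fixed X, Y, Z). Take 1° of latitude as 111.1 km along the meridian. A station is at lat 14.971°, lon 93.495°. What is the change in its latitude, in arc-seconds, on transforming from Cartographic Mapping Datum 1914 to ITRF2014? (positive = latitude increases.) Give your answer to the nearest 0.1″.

Δφ = -17.8″

sin φ = 0.258330, cos φ = 0.966057, sin λ = 0.998140, cos λ = -0.060961.
North component: ΔN = −sin φ cos λ·ΔX − sin φ sin λ·ΔY + cos φ·ΔZ = −(0.258330)(-0.060961)(233) − (0.258330)(0.998140)(23) + (0.966057)(-566) = -549.05 m.
1° of latitude spans 111100 m, so Δφ = -549.05 / 111100 × 3600 = -17.791″.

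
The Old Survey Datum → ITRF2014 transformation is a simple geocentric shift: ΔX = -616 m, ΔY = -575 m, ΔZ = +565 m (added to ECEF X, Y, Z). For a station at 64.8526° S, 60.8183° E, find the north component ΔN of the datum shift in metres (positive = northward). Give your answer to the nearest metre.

At φ = -64.8526°, λ = 60.8183°: sin φ = -0.905218, cos φ = 0.424948, sin λ = 0.873078, cos λ = 0.487581.
ΔN = −sin φ cos λ·ΔX − sin φ sin λ·ΔY + cos φ·ΔZ = −(-0.905218)(0.487581)(-616) − (-0.905218)(0.873078)(-575) + (0.424948)(565) = -486.22 m.

ΔN = -486 m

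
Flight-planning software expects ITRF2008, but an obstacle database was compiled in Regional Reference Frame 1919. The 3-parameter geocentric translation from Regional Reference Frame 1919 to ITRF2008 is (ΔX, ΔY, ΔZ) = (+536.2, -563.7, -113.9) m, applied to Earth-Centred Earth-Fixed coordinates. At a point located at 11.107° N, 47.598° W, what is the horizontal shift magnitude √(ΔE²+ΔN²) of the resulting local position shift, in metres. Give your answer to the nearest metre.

262 m

At φ = 11.107°, λ = -47.598°: sin φ = 0.192642, cos φ = 0.981269, sin λ = -0.738432, cos λ = 0.674328.
ΔE = −sin λ·ΔX + cos λ·ΔY = −(-0.738432)·(536.2) + (0.674328)·(-563.7) = 15.83 m.
ΔN = −sin φ cos λ·ΔX − sin φ sin λ·ΔY + cos φ·ΔZ = −(0.192642)(0.674328)(536.2) − (0.192642)(-0.738432)(-563.7) + (0.981269)(-113.9) = -261.61 m.
Horizontal magnitude = √(ΔE² + ΔN²) = √(15.83² + (-261.61)²) = 262.09 m.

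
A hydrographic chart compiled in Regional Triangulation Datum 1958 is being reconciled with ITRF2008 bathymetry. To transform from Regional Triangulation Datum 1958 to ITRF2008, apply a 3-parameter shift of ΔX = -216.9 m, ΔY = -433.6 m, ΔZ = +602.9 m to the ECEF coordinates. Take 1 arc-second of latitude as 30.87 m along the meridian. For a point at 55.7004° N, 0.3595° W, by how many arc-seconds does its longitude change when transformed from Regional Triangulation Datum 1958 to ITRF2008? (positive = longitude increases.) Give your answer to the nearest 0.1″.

sin φ = 0.826102, cos φ = 0.563520, sin λ = -0.006274, cos λ = 0.999980.
East component: ΔE = −sin λ·ΔX + cos λ·ΔY = −(-0.006274)(-216.9) + (0.999980)(-433.6) = -434.95 m.
1° of latitude spans 3600 × 30.87 = 111132 m; at latitude φ, 1° of longitude spans that × cos φ = 62625.1 m, so Δλ = -434.95 / 62625.1 × 3600 = -25.003″.

Δλ = -25.0″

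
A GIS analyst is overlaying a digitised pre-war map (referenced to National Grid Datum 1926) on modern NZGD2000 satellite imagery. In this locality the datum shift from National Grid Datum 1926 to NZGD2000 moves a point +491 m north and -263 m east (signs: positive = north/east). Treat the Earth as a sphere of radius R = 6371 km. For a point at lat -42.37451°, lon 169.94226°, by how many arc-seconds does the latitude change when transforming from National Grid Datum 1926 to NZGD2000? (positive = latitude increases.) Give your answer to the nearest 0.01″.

Δφ = 15.90″

On a sphere of radius R, 1 rad of latitude = R, so Δφ = ΔN / R = 491.0 / 6371000 = 7.7068e-05 rad = 15.896″.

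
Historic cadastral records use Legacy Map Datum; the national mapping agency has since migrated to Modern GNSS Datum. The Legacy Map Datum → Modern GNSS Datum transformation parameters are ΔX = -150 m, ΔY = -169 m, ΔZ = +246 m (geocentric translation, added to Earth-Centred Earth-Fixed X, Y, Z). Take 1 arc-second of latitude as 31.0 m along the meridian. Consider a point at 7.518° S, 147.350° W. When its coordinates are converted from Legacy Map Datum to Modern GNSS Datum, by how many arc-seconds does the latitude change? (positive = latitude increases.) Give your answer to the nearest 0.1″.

sin φ = -0.130838, cos φ = 0.991404, sin λ = -0.539506, cos λ = -0.841982.
North component: ΔN = −sin φ cos λ·ΔX − sin φ sin λ·ΔY + cos φ·ΔZ = −(-0.130838)(-0.841982)(-150) − (-0.130838)(-0.539506)(-169) + (0.991404)(246) = 272.34 m.
1° of latitude spans 3600 × 31.00 = 111600 m, so Δφ = 272.34 / 111600 × 3600 = 8.785″.

Δφ = 8.8″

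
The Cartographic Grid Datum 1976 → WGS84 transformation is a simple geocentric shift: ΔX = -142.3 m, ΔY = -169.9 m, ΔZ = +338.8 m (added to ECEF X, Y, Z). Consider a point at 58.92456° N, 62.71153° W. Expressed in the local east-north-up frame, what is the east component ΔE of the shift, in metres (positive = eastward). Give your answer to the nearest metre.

ΔE = -204 m

At φ = 58.92456°, λ = -62.71153°: sin φ = 0.856488, cos φ = 0.516166, sin λ = -0.888710, cos λ = 0.458471.
ΔE = −sin λ·ΔX + cos λ·ΔY = −(-0.888710)·(-142.3) + (0.458471)·(-169.9) = -204.36 m.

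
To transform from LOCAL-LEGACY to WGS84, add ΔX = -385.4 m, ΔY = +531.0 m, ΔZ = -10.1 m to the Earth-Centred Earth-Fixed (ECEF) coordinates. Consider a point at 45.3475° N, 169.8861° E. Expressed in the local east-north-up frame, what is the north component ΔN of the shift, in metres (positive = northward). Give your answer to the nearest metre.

At φ = 45.3475°, λ = 169.8861°: sin φ = 0.711382, cos φ = 0.702805, sin λ = 0.175606, cos λ = -0.984461.
ΔN = −sin φ cos λ·ΔX − sin φ sin λ·ΔY + cos φ·ΔZ = −(0.711382)(-0.984461)(-385.4) − (0.711382)(0.175606)(531.0) + (0.702805)(-10.1) = -343.34 m.

ΔN = -343 m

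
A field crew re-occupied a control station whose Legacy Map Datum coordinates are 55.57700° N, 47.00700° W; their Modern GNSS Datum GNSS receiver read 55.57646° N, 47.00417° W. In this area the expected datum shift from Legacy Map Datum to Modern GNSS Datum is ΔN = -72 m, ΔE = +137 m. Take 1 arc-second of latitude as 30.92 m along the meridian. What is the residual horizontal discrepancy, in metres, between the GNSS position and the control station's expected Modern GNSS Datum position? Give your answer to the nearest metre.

Observed coordinate differences: Δφ = -0.00054°, Δλ = +0.00283°.
Converting to metres (1° lat = 111312 m, cos φ = 0.565298): observed ΔN = -60.1 m, observed ΔE = 178.1 m.
Subtracting the expected shift leaves a residual of -60.1 − (-72) = 11.9 m north and 178.1 − (137) = 41.1 m east.
Residual distance = √(11.9² + 41.1²) = 42.8 m.

43 m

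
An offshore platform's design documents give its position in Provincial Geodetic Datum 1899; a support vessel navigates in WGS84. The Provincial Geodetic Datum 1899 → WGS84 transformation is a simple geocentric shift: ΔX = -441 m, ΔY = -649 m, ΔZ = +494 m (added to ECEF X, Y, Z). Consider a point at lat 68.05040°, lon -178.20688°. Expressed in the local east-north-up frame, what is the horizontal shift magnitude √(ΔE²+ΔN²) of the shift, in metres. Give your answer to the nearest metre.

680 m

The local east axis at (φ, λ) is (−sin λ, cos λ, 0), so ΔE = −sin(-178.20688°)·(-441) + cos(-178.20688°)·(-649) = 634.88 m.
The local north axis is (−sin φ cos λ, −sin φ sin λ, cos φ), giving ΔN = -408.833 − 18.836 + 184.653 = -243.02 m.
Horizontal magnitude = √(ΔE² + ΔN²) = √(634.88² + (-243.02)²) = 679.80 m.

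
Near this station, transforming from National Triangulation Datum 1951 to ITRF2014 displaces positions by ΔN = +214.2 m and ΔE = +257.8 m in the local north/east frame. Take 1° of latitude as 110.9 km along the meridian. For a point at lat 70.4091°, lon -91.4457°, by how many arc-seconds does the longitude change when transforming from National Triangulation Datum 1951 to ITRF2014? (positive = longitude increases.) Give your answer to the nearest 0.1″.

Δλ = 25.0″

At latitude 70.4091°, cos φ = 0.335302.
1° of longitude at this latitude = 110.9 × cos φ = 37.18 km, so Δλ = 257.8 / 37185.0 = 0.0069329° = 24.958″.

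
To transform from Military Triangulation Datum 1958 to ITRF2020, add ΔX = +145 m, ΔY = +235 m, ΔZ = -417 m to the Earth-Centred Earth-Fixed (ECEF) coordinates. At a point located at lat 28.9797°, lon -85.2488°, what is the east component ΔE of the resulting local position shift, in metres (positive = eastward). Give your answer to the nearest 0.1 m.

The local east axis at (φ, λ) is (−sin λ, cos λ, 0), so ΔE = −sin(-85.2488°)·145 + cos(-85.2488°)·235 = 163.97 m.

ΔE = 164.0 m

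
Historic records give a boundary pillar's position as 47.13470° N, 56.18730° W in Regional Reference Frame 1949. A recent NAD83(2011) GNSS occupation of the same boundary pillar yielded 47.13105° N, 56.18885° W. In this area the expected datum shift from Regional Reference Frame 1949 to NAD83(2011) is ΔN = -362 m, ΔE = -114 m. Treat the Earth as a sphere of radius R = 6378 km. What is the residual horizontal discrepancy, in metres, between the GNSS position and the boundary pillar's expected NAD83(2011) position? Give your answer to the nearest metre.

44 m

Observed coordinate differences: Δφ = -0.00365°, Δλ = -0.00155°.
Converting to metres (1° lat = 111317 m, cos φ = 0.680277): observed ΔN = -406.3 m, observed ΔE = -117.4 m.
Subtracting the expected shift leaves a residual of -406.3 − (-362) = -44.3 m north and -117.4 − (-114) = -3.4 m east.
Residual distance = √((-44.3)² + (-3.4)²) = 44.4 m.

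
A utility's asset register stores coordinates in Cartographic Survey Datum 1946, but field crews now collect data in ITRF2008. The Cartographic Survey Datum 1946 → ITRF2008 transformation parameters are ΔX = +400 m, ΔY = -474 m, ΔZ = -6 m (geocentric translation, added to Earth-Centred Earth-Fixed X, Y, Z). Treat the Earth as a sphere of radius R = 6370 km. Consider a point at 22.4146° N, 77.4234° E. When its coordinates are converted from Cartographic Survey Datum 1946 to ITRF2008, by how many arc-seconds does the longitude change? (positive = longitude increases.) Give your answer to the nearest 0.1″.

sin φ = 0.381306, cos φ = 0.924449, sin λ = 0.976006, cos λ = 0.217745.
East component: ΔE = −sin λ·ΔX + cos λ·ΔY = −(0.976006)(400) + (0.217745)(-474) = -493.61 m.
1° of latitude spans πR/180 = 111177 m; at latitude φ, 1° of longitude spans that × cos φ = 102777.9 m, so Δλ = -493.61 / 102777.9 × 3600 = -17.290″.

Δλ = -17.3″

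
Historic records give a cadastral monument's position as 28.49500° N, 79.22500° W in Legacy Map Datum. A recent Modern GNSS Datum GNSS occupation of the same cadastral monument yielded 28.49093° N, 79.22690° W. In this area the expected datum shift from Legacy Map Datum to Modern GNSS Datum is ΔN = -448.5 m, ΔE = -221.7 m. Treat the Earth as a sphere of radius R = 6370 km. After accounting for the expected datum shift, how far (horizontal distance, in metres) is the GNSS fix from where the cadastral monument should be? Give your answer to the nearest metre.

Observed coordinate differences: Δφ = -0.00407°, Δλ = -0.00190°.
Converting to metres (1° lat = 111177 m, cos φ = 0.878859): observed ΔN = -452.5 m, observed ΔE = -185.6 m.
Subtracting the expected shift leaves a residual of -452.5 − (-448.5) = -4.0 m north and -185.6 − (-221.7) = 36.1 m east.
Residual distance = √((-4.0)² + 36.1²) = 36.3 m.

36 m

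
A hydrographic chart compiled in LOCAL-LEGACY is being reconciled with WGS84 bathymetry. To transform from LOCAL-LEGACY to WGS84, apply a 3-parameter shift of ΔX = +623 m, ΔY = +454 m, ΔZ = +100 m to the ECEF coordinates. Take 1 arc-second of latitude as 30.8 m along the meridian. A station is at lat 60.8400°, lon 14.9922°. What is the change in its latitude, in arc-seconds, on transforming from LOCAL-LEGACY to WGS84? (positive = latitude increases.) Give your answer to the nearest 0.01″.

Δφ = -18.81″

sin φ = 0.873262, cos φ = 0.487250, sin λ = 0.258688, cos λ = 0.965961.
North component: ΔN = −sin φ cos λ·ΔX − sin φ sin λ·ΔY + cos φ·ΔZ = −(0.873262)(0.965961)(623) − (0.873262)(0.258688)(454) + (0.487250)(100) = -579.36 m.
1° of latitude spans 3600 × 30.80 = 110880 m, so Δφ = -579.36 / 110880 × 3600 = -18.810″.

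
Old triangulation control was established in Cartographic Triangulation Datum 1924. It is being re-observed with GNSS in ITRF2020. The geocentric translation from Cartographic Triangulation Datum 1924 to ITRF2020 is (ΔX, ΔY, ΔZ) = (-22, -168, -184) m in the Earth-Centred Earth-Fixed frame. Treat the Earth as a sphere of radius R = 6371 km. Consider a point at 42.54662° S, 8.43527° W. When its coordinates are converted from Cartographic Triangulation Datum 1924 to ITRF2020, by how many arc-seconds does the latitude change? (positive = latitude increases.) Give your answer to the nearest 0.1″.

sin φ = -0.676190, cos φ = 0.736727, sin λ = -0.146692, cos λ = 0.989182.
North component: ΔN = −sin φ cos λ·ΔX − sin φ sin λ·ΔY + cos φ·ΔZ = −(-0.676190)(0.989182)(-22) − (-0.676190)(-0.146692)(-168) + (0.736727)(-184) = -133.61 m.
1° of latitude spans πR/180 = 111195 m, so Δφ = -133.61 / 111195 × 3600 = -4.326″.

Δφ = -4.3″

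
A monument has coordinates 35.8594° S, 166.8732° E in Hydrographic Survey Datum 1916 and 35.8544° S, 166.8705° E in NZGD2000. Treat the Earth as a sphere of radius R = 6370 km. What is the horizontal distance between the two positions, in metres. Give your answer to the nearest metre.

607 m

Δφ = -35.8544° − -35.8594° = +0.0050°; Δλ = 166.8705° − 166.8732° = -0.0027°.
1° along a meridian = πR/180 = 111177 m.
ΔN = Δφ × 111177 = 555.9 m; ΔE = Δλ × 111177 × cos(-35.8594°) = -0.0027 × 111177 × 0.810457 = -243.3 m.
Distance = √(ΔE² + ΔN²) = √((-243.3)² + 555.9²) = 606.8 m.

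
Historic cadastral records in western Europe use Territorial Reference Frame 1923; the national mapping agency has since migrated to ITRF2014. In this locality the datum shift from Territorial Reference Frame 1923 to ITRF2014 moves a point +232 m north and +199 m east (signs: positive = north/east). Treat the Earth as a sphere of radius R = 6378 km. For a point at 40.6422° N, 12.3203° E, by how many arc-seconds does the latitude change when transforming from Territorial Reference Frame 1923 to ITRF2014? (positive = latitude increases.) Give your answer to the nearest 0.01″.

On a sphere of radius R, 1 rad of latitude = R, so Δφ = ΔN / R = 232.0 / 6378000 = 3.6375e-05 rad = 7.503″.

Δφ = 7.50″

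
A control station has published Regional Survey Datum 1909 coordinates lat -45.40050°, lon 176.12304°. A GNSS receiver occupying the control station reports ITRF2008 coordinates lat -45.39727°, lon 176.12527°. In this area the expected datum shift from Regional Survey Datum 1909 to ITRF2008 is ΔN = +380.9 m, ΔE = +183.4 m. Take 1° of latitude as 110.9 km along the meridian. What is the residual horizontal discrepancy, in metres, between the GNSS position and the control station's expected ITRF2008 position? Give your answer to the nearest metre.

Observed coordinate differences: Δφ = +0.00323°, Δλ = +0.00223°.
Converting to metres (1° lat = 110900 m, cos φ = 0.702147): observed ΔN = 358.2 m, observed ΔE = 173.6 m.
Subtracting the expected shift leaves a residual of 358.2 − (380.9) = -22.7 m north and 173.6 − (183.4) = -9.8 m east.
Residual distance = √((-22.7)² + (-9.8)²) = 24.7 m.

25 m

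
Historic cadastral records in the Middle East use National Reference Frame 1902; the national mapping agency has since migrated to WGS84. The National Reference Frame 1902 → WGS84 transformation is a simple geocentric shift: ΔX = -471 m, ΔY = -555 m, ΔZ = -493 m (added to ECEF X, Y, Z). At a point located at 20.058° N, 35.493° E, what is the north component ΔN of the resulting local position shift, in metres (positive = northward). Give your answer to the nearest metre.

The local north axis is (−sin φ cos λ, −sin φ sin λ, cos φ), giving ΔN = 131.523 + 110.517 − 463.098 = -221.06 m.

ΔN = -221 m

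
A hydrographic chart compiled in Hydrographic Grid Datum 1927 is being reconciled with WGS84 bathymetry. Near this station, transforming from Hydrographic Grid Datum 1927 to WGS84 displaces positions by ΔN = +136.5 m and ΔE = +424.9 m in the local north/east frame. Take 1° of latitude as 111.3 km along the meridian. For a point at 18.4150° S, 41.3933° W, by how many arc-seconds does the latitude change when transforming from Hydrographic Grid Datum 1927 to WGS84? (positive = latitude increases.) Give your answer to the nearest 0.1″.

Δφ = 4.4″

1° of latitude = 111.3 km, so Δφ = 136.5 / 111300 = 0.0012264° = 4.415″.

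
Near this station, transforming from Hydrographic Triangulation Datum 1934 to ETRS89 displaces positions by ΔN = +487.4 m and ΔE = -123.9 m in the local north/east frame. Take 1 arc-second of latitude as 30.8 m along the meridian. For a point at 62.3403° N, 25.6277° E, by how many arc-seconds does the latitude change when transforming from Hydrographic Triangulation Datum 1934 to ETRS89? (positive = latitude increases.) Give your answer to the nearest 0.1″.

Δφ = 15.8″

1″ of latitude = 30.80 m, so Δφ = 487.4 / 30.80 = 15.825″.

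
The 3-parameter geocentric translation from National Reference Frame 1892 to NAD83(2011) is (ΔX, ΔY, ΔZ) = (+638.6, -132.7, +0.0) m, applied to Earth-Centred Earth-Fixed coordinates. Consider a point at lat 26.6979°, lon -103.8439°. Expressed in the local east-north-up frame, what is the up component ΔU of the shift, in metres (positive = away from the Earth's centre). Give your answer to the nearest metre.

ΔU = -21 m

At φ = 26.6979°, λ = -103.8439°: sin φ = 0.449286, cos φ = 0.893388, sin λ = -0.970951, cos λ = -0.239277.
ΔU = cos φ cos λ·ΔX + cos φ sin λ·ΔY + sin φ·ΔZ = (0.893388)(-0.239277)(638.6) + (0.893388)(-0.970951)(-132.7) + (0.449286)(0.0) = -21.40 m.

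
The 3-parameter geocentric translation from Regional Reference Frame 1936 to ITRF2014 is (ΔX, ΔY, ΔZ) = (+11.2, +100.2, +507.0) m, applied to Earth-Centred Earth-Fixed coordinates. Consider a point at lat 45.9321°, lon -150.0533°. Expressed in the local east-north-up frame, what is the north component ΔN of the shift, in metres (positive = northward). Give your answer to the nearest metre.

The local north axis is (−sin φ cos λ, −sin φ sin λ, cos φ), giving ΔN = 6.973 + 35.940 + 352.624 = 395.54 m.

ΔN = 396 m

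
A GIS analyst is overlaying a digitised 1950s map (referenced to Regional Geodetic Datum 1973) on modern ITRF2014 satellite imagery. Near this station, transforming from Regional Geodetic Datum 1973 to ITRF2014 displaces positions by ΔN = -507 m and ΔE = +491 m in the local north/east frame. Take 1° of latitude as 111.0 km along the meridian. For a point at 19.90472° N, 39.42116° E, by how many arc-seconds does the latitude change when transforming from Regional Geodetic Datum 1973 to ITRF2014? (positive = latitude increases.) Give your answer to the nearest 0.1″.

1° of latitude = 111.0 km, so Δφ = -507.0 / 111000 = -0.0045676° = -16.443″.

Δφ = -16.4″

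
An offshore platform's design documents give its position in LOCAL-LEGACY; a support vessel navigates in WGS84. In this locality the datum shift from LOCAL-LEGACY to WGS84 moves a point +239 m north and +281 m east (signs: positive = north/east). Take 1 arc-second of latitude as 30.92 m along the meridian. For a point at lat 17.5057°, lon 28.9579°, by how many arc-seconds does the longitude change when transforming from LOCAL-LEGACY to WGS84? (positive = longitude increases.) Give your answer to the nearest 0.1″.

Δλ = 9.5″

At latitude 17.5057°, cos φ = 0.953687.
1″ of longitude at this latitude = 30.92 × cos φ = 29.4880 m, so Δλ = 281.0 / 29.4880 = 9.529″.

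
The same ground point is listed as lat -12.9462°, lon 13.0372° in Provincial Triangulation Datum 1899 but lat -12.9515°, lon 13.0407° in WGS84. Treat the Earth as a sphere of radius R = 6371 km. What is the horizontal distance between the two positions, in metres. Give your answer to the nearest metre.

Δφ = -12.9515° − -12.9462° = -0.0053°; Δλ = 13.0407° − 13.0372° = +0.0035°.
1° along a meridian = πR/180 = 111195 m.
ΔN = Δφ × 111195 = -589.3 m; ΔE = Δλ × 111195 × cos(-12.9462°) = +0.0035 × 111195 × 0.974581 = 379.3 m.
Distance = √(ΔE² + ΔN²) = √(379.3² + (-589.3)²) = 700.8 m.

701 m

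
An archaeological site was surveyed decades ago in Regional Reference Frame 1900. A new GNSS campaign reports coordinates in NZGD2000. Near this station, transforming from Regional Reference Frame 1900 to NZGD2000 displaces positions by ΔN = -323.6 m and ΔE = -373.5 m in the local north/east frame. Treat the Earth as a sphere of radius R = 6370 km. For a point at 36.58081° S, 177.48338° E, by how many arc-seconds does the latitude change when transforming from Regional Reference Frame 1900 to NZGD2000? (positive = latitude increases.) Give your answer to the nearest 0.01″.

Δφ = -10.48″

On a sphere of radius R, 1 rad of latitude = R, so Δφ = ΔN / R = -323.6 / 6370000 = -5.0801e-05 rad = -10.478″.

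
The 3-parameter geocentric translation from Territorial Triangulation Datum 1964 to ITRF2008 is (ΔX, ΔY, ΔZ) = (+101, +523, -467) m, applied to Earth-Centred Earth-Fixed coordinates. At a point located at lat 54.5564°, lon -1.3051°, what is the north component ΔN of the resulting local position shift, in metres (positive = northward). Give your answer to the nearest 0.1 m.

At φ = 54.5564°, λ = -1.3051°: sin φ = 0.814687, cos φ = 0.579901, sin λ = -0.022776, cos λ = 0.999741.
ΔN = −sin φ cos λ·ΔX − sin φ sin λ·ΔY + cos φ·ΔZ = −(0.814687)(0.999741)(101) − (0.814687)(-0.022776)(523) + (0.579901)(-467) = -343.37 m.

ΔN = -343.4 m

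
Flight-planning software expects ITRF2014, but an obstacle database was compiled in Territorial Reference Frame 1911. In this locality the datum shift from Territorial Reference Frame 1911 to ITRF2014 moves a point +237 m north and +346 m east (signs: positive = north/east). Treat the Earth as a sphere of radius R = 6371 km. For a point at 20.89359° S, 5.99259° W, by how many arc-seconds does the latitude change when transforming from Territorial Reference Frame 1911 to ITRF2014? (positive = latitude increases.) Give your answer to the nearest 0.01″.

On a sphere of radius R, 1 rad of latitude = R, so Δφ = ΔN / R = 237.0 / 6371000 = 3.7200e-05 rad = 7.673″.

Δφ = 7.67″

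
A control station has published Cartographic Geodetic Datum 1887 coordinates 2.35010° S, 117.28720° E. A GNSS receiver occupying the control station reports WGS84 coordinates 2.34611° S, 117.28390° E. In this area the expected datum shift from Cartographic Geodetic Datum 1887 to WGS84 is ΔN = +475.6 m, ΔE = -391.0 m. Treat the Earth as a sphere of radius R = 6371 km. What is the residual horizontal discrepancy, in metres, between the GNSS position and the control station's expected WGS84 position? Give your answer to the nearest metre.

40 m

Observed coordinate differences: Δφ = +0.00399°, Δλ = -0.00330°.
Converting to metres (1° lat = 111195 m, cos φ = 0.999159): observed ΔN = 443.7 m, observed ΔE = -366.6 m.
Subtracting the expected shift leaves a residual of 443.7 − (475.6) = -31.9 m north and -366.6 − (-391.0) = 24.4 m east.
Residual distance = √((-31.9)² + 24.4²) = 40.2 m.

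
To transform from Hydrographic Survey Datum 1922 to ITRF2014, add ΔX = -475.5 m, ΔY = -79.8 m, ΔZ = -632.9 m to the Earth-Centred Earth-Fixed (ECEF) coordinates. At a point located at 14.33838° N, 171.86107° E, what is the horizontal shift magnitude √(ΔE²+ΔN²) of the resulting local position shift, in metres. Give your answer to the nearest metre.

742 m

At φ = 14.33838°, λ = 171.86107°: sin φ = 0.247648, cos φ = 0.968850, sin λ = 0.141574, cos λ = -0.989928.
ΔE = −sin λ·ΔX + cos λ·ΔY = −(0.141574)·(-475.5) + (-0.989928)·(-79.8) = 146.31 m.
ΔN = −sin φ cos λ·ΔX − sin φ sin λ·ΔY + cos φ·ΔZ = −(0.247648)(-0.989928)(-475.5) − (0.247648)(0.141574)(-79.8) + (0.968850)(-632.9) = -726.96 m.
Horizontal magnitude = √(ΔE² + ΔN²) = √(146.31² + (-726.96)²) = 741.54 m.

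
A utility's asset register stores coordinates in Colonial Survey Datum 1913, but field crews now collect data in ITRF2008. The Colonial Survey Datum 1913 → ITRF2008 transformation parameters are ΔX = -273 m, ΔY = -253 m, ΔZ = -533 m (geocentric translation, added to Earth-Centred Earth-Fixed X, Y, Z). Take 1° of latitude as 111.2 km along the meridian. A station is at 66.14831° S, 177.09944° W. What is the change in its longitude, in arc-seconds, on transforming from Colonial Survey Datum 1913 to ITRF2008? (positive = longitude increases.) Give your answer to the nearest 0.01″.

sin φ = -0.914595, cos φ = 0.404371, sin λ = -0.050603, cos λ = -0.998719.
East component: ΔE = −sin λ·ΔX + cos λ·ΔY = −(-0.050603)(-273) + (-0.998719)(-253) = 238.86 m.
1° of latitude spans 111200 m; at latitude φ, 1° of longitude spans that × cos φ = 44966.0 m, so Δλ = 238.86 / 44966.0 × 3600 = 19.123″.

Δλ = 19.12″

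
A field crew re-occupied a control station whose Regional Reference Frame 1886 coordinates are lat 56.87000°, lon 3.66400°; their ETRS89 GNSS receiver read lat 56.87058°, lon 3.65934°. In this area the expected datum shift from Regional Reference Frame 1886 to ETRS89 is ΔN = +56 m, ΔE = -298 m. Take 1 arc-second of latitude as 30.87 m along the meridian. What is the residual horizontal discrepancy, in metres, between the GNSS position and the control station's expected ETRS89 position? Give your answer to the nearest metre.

Observed coordinate differences: Δφ = +0.00058°, Δλ = -0.00466°.
Converting to metres (1° lat = 111132 m, cos φ = 0.546541): observed ΔN = 64.5 m, observed ΔE = -283.0 m.
Subtracting the expected shift leaves a residual of 64.5 − (56) = 8.5 m north and -283.0 − (-298) = 15.0 m east.
Residual distance = √(8.5² + 15.0²) = 17.2 m.

17 m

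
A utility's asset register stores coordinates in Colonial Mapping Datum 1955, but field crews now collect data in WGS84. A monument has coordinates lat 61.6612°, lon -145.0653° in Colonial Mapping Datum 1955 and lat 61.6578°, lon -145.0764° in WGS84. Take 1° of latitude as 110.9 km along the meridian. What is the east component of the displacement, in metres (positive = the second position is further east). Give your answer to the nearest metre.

ΔE = -584 m

Δφ = 61.6578° − 61.6612° = -0.0034°; Δλ = -145.0764° − -145.0653° = -0.0111°.
ΔN = Δφ × 110900 = -377.1 m; ΔE = Δλ × 110900 × cos(61.6612°) = -0.0111 × 110900 × 0.474684 = -584.3 m.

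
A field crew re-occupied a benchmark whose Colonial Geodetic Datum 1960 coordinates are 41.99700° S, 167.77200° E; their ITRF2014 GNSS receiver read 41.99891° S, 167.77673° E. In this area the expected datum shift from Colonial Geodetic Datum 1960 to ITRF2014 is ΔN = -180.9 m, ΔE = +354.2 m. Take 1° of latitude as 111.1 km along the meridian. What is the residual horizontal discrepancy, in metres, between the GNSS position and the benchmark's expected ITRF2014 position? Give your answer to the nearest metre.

48 m

Observed coordinate differences: Δφ = -0.00191°, Δλ = +0.00473°.
Converting to metres (1° lat = 111100 m, cos φ = 0.743180): observed ΔN = -212.2 m, observed ΔE = 390.5 m.
Subtracting the expected shift leaves a residual of -212.2 − (-180.9) = -31.3 m north and 390.5 − (354.2) = 36.3 m east.
Residual distance = √((-31.3)² + 36.3²) = 48.0 m.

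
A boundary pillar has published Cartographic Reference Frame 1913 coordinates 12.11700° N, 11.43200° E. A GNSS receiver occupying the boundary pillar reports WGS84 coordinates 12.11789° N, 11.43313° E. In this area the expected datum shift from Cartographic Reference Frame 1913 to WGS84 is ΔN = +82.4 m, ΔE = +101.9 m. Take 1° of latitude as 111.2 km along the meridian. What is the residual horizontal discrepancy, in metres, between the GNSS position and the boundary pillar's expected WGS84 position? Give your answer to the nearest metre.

27 m

Observed coordinate differences: Δφ = +0.00089°, Δλ = +0.00113°.
Converting to metres (1° lat = 111200 m, cos φ = 0.977721): observed ΔN = 99.0 m, observed ΔE = 122.9 m.
Subtracting the expected shift leaves a residual of 99.0 − (82.4) = 16.6 m north and 122.9 − (101.9) = 21.0 m east.
Residual distance = √(16.6² + 21.0²) = 26.7 m.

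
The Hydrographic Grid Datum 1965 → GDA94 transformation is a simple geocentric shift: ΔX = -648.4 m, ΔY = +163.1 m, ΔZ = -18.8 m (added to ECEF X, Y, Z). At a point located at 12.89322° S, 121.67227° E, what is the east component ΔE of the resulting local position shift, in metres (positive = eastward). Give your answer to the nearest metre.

At φ = -12.89322°, λ = 121.67227°: sin φ = -0.223135, cos φ = 0.974788, sin λ = 0.851065, cos λ = -0.525060.
ΔE = −sin λ·ΔX + cos λ·ΔY = −(0.851065)·(-648.4) + (-0.525060)·(163.1) = 466.19 m.

ΔE = 466 m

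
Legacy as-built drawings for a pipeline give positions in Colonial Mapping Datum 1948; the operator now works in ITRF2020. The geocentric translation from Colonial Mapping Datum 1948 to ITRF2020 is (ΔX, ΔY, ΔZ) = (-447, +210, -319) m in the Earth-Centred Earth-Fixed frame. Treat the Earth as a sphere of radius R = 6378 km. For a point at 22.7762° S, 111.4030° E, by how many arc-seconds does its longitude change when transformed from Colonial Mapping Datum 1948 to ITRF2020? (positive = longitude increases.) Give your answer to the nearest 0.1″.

Δλ = 11.9″

sin φ = -0.387133, cos φ = 0.922024, sin λ = 0.931037, cos λ = -0.364926.
East component: ΔE = −sin λ·ΔX + cos λ·ΔY = −(0.931037)(-447) + (-0.364926)(210) = 339.54 m.
1° of latitude spans πR/180 = 111317 m; at latitude φ, 1° of longitude spans that × cos φ = 102637.0 m, so Δλ = 339.54 / 102637.0 × 3600 = 11.909″.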